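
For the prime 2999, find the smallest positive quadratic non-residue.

(2/2999) = +1, so 2 is a residue.
(3/2999) = +1, so 3 is a residue.
(4/2999) = +1, so 4 is a residue.
(5/2999) = +1, so 5 is a residue.
(6/2999) = +1, so 6 is a residue.
(7/2999) = +1, so 7 is a residue.
(8/2999) = +1, so 8 is a residue.
(9/2999) = +1, so 9 is a residue.
(10/2999) = +1, so 10 is a residue.
(11/2999) = +1, so 11 is a residue.
(12/2999) = +1, so 12 is a residue.
(13/2999) = +1, so 13 is a residue.
(14/2999) = +1, so 14 is a residue.
(15/2999) = +1, so 15 is a residue.
(16/2999) = +1, so 16 is a residue.
(17/2999) = −1, so 17 is the smallest positive non-residue mod 2999.

17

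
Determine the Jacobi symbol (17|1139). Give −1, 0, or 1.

0

Reciprocity: 17 ≡ 1 and 1139 ≡ 3 (mod 4), so (17/1139) = +(1139/17).
Reduce top mod 17: now compute (0/17).
Top reduces to 0: gcd > 1, so the symbol is 0.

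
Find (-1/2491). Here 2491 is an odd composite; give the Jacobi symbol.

-1

First reduce: -1 ≡ 2490 (mod 2491).
Pull out 2: since 2491 ≡ 3 (mod 8), (2/2491) = -1.
Reciprocity: 1245 ≡ 1 and 2491 ≡ 3 (mod 4), so (1245/2491) = +(2491/1245).
Reduce top mod 1245: now compute (1/1245).
Reached (1/1245) = 1. Collecting the sign flips along the way, the symbol is -1.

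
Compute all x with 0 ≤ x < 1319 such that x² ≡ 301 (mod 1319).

Since 1319 ≡ 3 (mod 4), a square root of 301 is 301^((1319+1)/4) = 301^330 mod 1319.
Repeated squaring: 301^2≡909, 301^4≡587, 301^8≡310, 301^16≡1132, 301^32≡675, 301^64≡570, 301^128≡426, 301^256≡773 (mod 1319).
301^330 = 301^(256+64+8+2) ≡ 1192 (mod 1319).
Check: 1192² = 1420864 ≡ 301 (mod 1319). The two roots are 127 and 1192.

127, 1192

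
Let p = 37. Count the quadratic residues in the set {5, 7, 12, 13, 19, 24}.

2

(5/37) = -1 → non-residue.
(7/37) = +1 → QR.
(12/37) = +1 → QR.
(13/37) = -1 → non-residue.
(19/37) = -1 → non-residue.
(24/37) = -1 → non-residue.
Total quadratic residues among the 6: 2.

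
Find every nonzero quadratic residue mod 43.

Square k = 1,…,21 (k and 43−k give the same square):
1²=1, 2²=4, 3²=9, 4²=16, 5²=25, 6²=36, 7²≡6, 8²≡21, 9²≡38, 10²≡14, 11²≡35, 12²≡15, 13²≡40, 14²≡24, 15²≡10, 16²≡41, 17²≡31, 18²≡23, 19²≡17, 20²≡13, 21²≡11 (mod 43).
So the quadratic residues mod 43 are {1, 4, 6, 9, 10, 11, 13, 14, 15, 16, 17, 21, 23, 24, 25, 31, 35, 36, 38, 40, 41}.

1, 4, 6, 9, 10, 11, 13, 14, 15, 16, 17, 21, 23, 24, 25, 31, 35, 36, 38, 40, 41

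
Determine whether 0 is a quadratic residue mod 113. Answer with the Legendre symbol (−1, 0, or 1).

0

Top reduces to 0: gcd > 1, so the symbol is 0.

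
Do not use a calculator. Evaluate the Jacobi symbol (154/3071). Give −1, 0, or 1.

1

Pull out 2: since 3071 ≡ 7 (mod 8), (2/3071) = +1.
Reciprocity: 77 ≡ 1 and 3071 ≡ 3 (mod 4), so (77/3071) = +(3071/77).
Reduce top mod 77: now compute (68/77).
Pull out 2^2: since 77 ≡ 5 (mod 8), (2/77) = -1, so (2/77)^2 = +1.
Reciprocity: 17 ≡ 1 and 77 ≡ 1 (mod 4), so (17/77) = +(77/17).
Reduce top mod 17: now compute (9/17).
Reciprocity: 9 ≡ 1 and 17 ≡ 1 (mod 4), so (9/17) = +(17/9).
Reduce top mod 9: now compute (8/9).
Pull out 2^3: since 9 ≡ 1 (mod 8), (2/9) = +1, so (2/9)^3 = +1.
Reached (1/9) = 1. Collecting the sign flips along the way, the symbol is +1.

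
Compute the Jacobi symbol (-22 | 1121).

-1

First reduce: -22 ≡ 1099 (mod 1121).
Reciprocity: 1099 ≡ 3 and 1121 ≡ 1 (mod 4), so (1099/1121) = +(1121/1099).
Reduce top mod 1099: now compute (22/1099).
Pull out 2: since 1099 ≡ 3 (mod 8), (2/1099) = -1.
Reciprocity: 11 ≡ 3 and 1099 ≡ 3 (mod 4), so (11/1099) = −(1099/11).
Reduce top mod 11: now compute (10/11).
Pull out 2: since 11 ≡ 3 (mod 8), (2/11) = -1.
Reciprocity: 5 ≡ 1 and 11 ≡ 3 (mod 4), so (5/11) = +(11/5).
Reduce top mod 5: now compute (1/5).
Reached (1/5) = 1. Collecting the sign flips along the way, the symbol is -1.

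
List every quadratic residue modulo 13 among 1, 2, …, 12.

Square k = 1,…,6 (k and 13−k give the same square):
1²=1, 2²=4, 3²=9, 4²≡3, 5²≡12, 6²≡10 (mod 13).
So the quadratic residues mod 13 are {1, 3, 4, 9, 10, 12}.

1,3,4,9,10,12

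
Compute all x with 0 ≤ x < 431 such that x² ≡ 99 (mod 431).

31, 400

Since 431 ≡ 3 (mod 4), a square root of 99 is 99^((431+1)/4) = 99^108 mod 431.
Repeated squaring: 99^2≡319, 99^4≡45, 99^8≡301, 99^16≡91, 99^32≡92, 99^64≡275 (mod 431).
99^108 = 99^(64+32+8+4) ≡ 400 (mod 431).
Check: 400² = 160000 ≡ 99 (mod 431). The two roots are 31 and 400.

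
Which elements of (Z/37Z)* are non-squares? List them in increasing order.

2,5,6,8,13,14,15,17,18,19,20,22,23,24,29,31,32,35

Square k = 1,…,18 (k and 37−k give the same square):
1²=1, 2²=4, 3²=9, 4²=16, 5²=25, 6²=36, 7²≡12, 8²≡27, 9²≡7, 10²≡26, 11²≡10, 12²≡33, 13²≡21, 14²≡11, 15²≡3, 16²≡34, 17²≡30, 18²≡28 (mod 37).
The residues are {1, 3, 4, 7, 9, 10, 11, 12, 16, 21, 25, 26, 27, 28, 30, 33, 34, 36}; the non-residues are the remaining 18 nonzero classes.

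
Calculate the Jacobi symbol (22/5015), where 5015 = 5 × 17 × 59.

Pull out 2: since 5015 ≡ 7 (mod 8), (2/5015) = +1.
Reciprocity: 11 ≡ 3 and 5015 ≡ 3 (mod 4), so (11/5015) = −(5015/11).
Reduce top mod 11: now compute (10/11).
Pull out 2: since 11 ≡ 3 (mod 8), (2/11) = -1.
Reciprocity: 5 ≡ 1 and 11 ≡ 3 (mod 4), so (5/11) = +(11/5).
Reduce top mod 5: now compute (1/5).
Reached (1/5) = 1. Collecting the sign flips along the way, the symbol is +1.

1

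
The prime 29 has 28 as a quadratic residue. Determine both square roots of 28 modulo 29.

29 ≡ 1 (mod 4), so we find a root by search.
Trying successive values, 12² = 144 ≡ 28 (mod 29). The other root is 29 − 12 = 17.

12, 17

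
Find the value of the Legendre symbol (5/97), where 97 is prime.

-1

Reciprocity: 5 ≡ 1 and 97 ≡ 1 (mod 4), so (5/97) = +(97/5).
Reduce top mod 5: now compute (2/5).
Pull out 2: since 5 ≡ 5 (mod 8), (2/5) = -1.
Reached (1/5) = 1. Collecting the sign flips along the way, the symbol is -1.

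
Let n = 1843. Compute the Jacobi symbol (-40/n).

-1

First reduce: -40 ≡ 1803 (mod 1843).
Reciprocity: 1803 ≡ 3 and 1843 ≡ 3 (mod 4), so (1803/1843) = −(1843/1803).
Reduce top mod 1803: now compute (40/1803).
Pull out 2^3: since 1803 ≡ 3 (mod 8), (2/1803) = -1, so (2/1803)^3 = -1.
Reciprocity: 5 ≡ 1 and 1803 ≡ 3 (mod 4), so (5/1803) = +(1803/5).
Reduce top mod 5: now compute (3/5).
Reciprocity: 3 ≡ 3 and 5 ≡ 1 (mod 4), so (3/5) = +(5/3).
Reduce top mod 3: now compute (2/3).
Pull out 2: since 3 ≡ 3 (mod 8), (2/3) = -1.
Reached (1/3) = 1. Collecting the sign flips along the way, the symbol is -1.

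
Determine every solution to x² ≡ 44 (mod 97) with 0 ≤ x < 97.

97 ≡ 1 (mod 4), so we find a root by search.
Trying successive values, 23² = 529 ≡ 44 (mod 97). The other root is 97 − 23 = 74.

23, 74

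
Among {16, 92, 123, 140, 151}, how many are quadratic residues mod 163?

(16/163) = +1 → QR.
(92/163) = -1 → non-residue.
(123/163) = -1 → non-residue.
(140/163) = +1 → QR.
(151/163) = +1 → QR.
Total quadratic residues among the 5: 3.

3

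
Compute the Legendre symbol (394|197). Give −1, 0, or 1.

First reduce: 394 ≡ 0 (mod 197).
Top reduces to 0: gcd > 1, so the symbol is 0.

0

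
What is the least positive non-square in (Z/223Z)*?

(2/223) = +1, so 2 is a residue.
(3/223) = −1, so 3 is the smallest positive non-residue mod 223.

3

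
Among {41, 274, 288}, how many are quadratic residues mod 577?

(41/577) = -1 → non-residue.
(274/577) = -1 → non-residue.
(288/577) = +1 → QR.
Total quadratic residues among the 3: 1.

1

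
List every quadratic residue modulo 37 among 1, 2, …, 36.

1, 3, 4, 7, 9, 10, 11, 12, 16, 21, 25, 26, 27, 28, 30, 33, 34, 36

Square k = 1,…,18 (k and 37−k give the same square):
1²=1, 2²=4, 3²=9, 4²=16, 5²=25, 6²=36, 7²≡12, 8²≡27, 9²≡7, 10²≡26, 11²≡10, 12²≡33, 13²≡21, 14²≡11, 15²≡3, 16²≡34, 17²≡30, 18²≡28 (mod 37).
So the quadratic residues mod 37 are {1, 3, 4, 7, 9, 10, 11, 12, 16, 21, 25, 26, 27, 28, 30, 33, 34, 36}.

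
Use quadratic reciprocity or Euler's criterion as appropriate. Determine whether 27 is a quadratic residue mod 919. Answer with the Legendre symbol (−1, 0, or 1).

Reciprocity: 27 ≡ 3 and 919 ≡ 3 (mod 4), so (27/919) = −(919/27).
Reduce top mod 27: now compute (1/27).
Reached (1/27) = 1. Collecting the sign flips along the way, the symbol is -1.

-1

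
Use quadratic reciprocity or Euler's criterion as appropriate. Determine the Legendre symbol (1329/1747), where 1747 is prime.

-1

Reciprocity: 1329 ≡ 1 and 1747 ≡ 3 (mod 4), so (1329/1747) = +(1747/1329).
Reduce top mod 1329: now compute (418/1329).
Pull out 2: since 1329 ≡ 1 (mod 8), (2/1329) = +1.
Reciprocity: 209 ≡ 1 and 1329 ≡ 1 (mod 4), so (209/1329) = +(1329/209).
Reduce top mod 209: now compute (75/209).
Reciprocity: 75 ≡ 3 and 209 ≡ 1 (mod 4), so (75/209) = +(209/75).
Reduce top mod 75: now compute (59/75).
Reciprocity: 59 ≡ 3 and 75 ≡ 3 (mod 4), so (59/75) = −(75/59).
Reduce top mod 59: now compute (16/59).
Pull out 2^4: since 59 ≡ 3 (mod 8), (2/59) = -1, so (2/59)^4 = +1.
Reached (1/59) = 1. Collecting the sign flips along the way, the symbol is -1.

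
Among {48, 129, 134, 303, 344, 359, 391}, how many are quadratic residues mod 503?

4

(48/503) = +1 → QR.
(129/503) = +1 → QR.
(134/503) = +1 → QR.
(303/503) = -1 → non-residue.
(344/503) = +1 → QR.
(359/503) = -1 → non-residue.
(391/503) = -1 → non-residue.
Total quadratic residues among the 7: 4.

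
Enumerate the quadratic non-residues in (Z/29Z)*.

Square k = 1,…,14 (k and 29−k give the same square):
1²=1, 2²=4, 3²=9, 4²=16, 5²=25, 6²≡7, 7²≡20, 8²≡6, 9²≡23, 10²≡13, 11²≡5, 12²≡28, 13²≡24, 14²≡22 (mod 29).
The residues are {1, 4, 5, 6, 7, 9, 13, 16, 20, 22, 23, 24, 25, 28}; the non-residues are the remaining 14 nonzero classes.

2 3 8 10 11 12 14 15 17 18 19 21 26 27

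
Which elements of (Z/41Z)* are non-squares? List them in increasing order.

3,6,7,11,12,13,14,15,17,19,22,24,26,27,28,29,30,34,35,38

Square k = 1,…,20 (k and 41−k give the same square):
1²=1, 2²=4, 3²=9, 4²=16, 5²=25, 6²=36, 7²≡8, 8²≡23, 9²≡40, 10²≡18, 11²≡39, 12²≡21, 13²≡5, 14²≡32, 15²≡20, 16²≡10, 17²≡2, 18²≡37, 19²≡33, 20²≡31 (mod 41).
The residues are {1, 2, 4, 5, 8, 9, 10, 16, 18, 20, 21, 23, 25, 31, 32, 33, 36, 37, 39, 40}; the non-residues are the remaining 20 nonzero classes.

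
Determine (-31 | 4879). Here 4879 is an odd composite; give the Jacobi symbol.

First reduce: -31 ≡ 4848 (mod 4879).
Pull out 2^4: since 4879 ≡ 7 (mod 8), (2/4879) = +1, so (2/4879)^4 = +1.
Reciprocity: 303 ≡ 3 and 4879 ≡ 3 (mod 4), so (303/4879) = −(4879/303).
Reduce top mod 303: now compute (31/303).
Reciprocity: 31 ≡ 3 and 303 ≡ 3 (mod 4), so (31/303) = −(303/31).
Reduce top mod 31: now compute (24/31).
Pull out 2^3: since 31 ≡ 7 (mod 8), (2/31) = +1, so (2/31)^3 = +1.
Reciprocity: 3 ≡ 3 and 31 ≡ 3 (mod 4), so (3/31) = −(31/3).
Reduce top mod 3: now compute (1/3).
Reached (1/3) = 1. Collecting the sign flips along the way, the symbol is -1.

-1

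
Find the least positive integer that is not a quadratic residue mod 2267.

2

(2/2267) = −1, so 2 is the smallest positive non-residue mod 2267.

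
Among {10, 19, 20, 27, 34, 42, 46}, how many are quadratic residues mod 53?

3

(10/53) = +1 → QR.
(19/53) = -1 → non-residue.
(20/53) = -1 → non-residue.
(27/53) = -1 → non-residue.
(34/53) = -1 → non-residue.
(42/53) = +1 → QR.
(46/53) = +1 → QR.
Total quadratic residues among the 7: 3.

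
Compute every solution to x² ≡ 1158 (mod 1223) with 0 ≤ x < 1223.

Since 1223 ≡ 3 (mod 4), a square root of 1158 is 1158^((1223+1)/4) = 1158^306 mod 1223.
Repeated squaring: 1158^2≡556, 1158^4≡940, 1158^8≡594, 1158^16≡612, 1158^32≡306, 1158^64≡688, 1158^128≡43, 1158^256≡626 (mod 1223).
1158^306 = 1158^(256+32+16+2) ≡ 702 (mod 1223).
Check: 702² = 492804 ≡ 1158 (mod 1223). The two roots are 521 and 702.

521, 702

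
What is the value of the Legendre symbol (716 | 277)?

First reduce: 716 ≡ 162 (mod 277).
Pull out 2: since 277 ≡ 5 (mod 8), (2/277) = -1.
Reciprocity: 81 ≡ 1 and 277 ≡ 1 (mod 4), so (81/277) = +(277/81).
Reduce top mod 81: now compute (34/81).
Pull out 2: since 81 ≡ 1 (mod 8), (2/81) = +1.
Reciprocity: 17 ≡ 1 and 81 ≡ 1 (mod 4), so (17/81) = +(81/17).
Reduce top mod 17: now compute (13/17).
Reciprocity: 13 ≡ 1 and 17 ≡ 1 (mod 4), so (13/17) = +(17/13).
Reduce top mod 13: now compute (4/13).
Pull out 2^2: since 13 ≡ 5 (mod 8), (2/13) = -1, so (2/13)^2 = +1.
Reached (1/13) = 1. Collecting the sign flips along the way, the symbol is -1.

-1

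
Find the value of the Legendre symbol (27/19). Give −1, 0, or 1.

First reduce: 27 ≡ 8 (mod 19).
Pull out 2^3: since 19 ≡ 3 (mod 8), (2/19) = -1, so (2/19)^3 = -1.
Reached (1/19) = 1. Collecting the sign flips along the way, the symbol is -1.

-1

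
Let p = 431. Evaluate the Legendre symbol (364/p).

Euler's criterion: (364/431) ≡ 364^215 (mod 431).
364^2 ≡ 179 (mod 431)
364^4 ≡ 147 (mod 431)
364^8 ≡ 59 (mod 431)
364^16 ≡ 33 (mod 431)
364^32 ≡ 227 (mod 431)
364^64 ≡ 240 (mod 431)
364^128 ≡ 277 (mod 431)
364^215 = 364^(128+64+16+4+2+1) ≡ 1 (mod 431).
Result is 1, so (364/431) = 1.

1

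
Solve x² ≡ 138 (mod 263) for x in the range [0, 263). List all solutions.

123, 140

Since 263 ≡ 3 (mod 4), a square root of 138 is 138^((263+1)/4) = 138^66 mod 263.
Repeated squaring: 138^2≡108, 138^4≡92, 138^8≡48, 138^16≡200, 138^32≡24, 138^64≡50 (mod 263).
138^66 = 138^(64+2) ≡ 140 (mod 263).
Check: 140² = 19600 ≡ 138 (mod 263). The two roots are 123 and 140.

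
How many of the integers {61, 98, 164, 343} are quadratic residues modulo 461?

2

(61/461) = +1 → QR.
(98/461) = -1 → non-residue.
(164/461) = +1 → QR.
(343/461) = -1 → non-residue.
Total quadratic residues among the 4: 2.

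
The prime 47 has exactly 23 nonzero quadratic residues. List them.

Square k = 1,…,23 (k and 47−k give the same square):
1²=1, 2²=4, 3²=9, 4²=16, 5²=25, 6²=36, 7²≡2, 8²≡17, 9²≡34, 10²≡6, 11²≡27, 12²≡3, 13²≡28, 14²≡8, 15²≡37, 16²≡21, 17²≡7, 18²≡42, 19²≡32, 20²≡24, 21²≡18, 22²≡14, 23²≡12 (mod 47).
So the quadratic residues mod 47 are {1, 2, 3, 4, 6, 7, 8, 9, 12, 14, 16, 17, 18, 21, 24, 25, 27, 28, 32, 34, 36, 37, 42}.

1,2,3,4,6,7,8,9,12,14,16,17,18,21,24,25,27,28,32,34,36,37,42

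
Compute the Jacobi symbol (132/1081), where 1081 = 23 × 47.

1

Pull out 2^2: since 1081 ≡ 1 (mod 8), (2/1081) = +1, so (2/1081)^2 = +1.
Reciprocity: 33 ≡ 1 and 1081 ≡ 1 (mod 4), so (33/1081) = +(1081/33).
Reduce top mod 33: now compute (25/33).
Reciprocity: 25 ≡ 1 and 33 ≡ 1 (mod 4), so (25/33) = +(33/25).
Reduce top mod 25: now compute (8/25).
Pull out 2^3: since 25 ≡ 1 (mod 8), (2/25) = +1, so (2/25)^3 = +1.
Reached (1/25) = 1. Collecting the sign flips along the way, the symbol is +1.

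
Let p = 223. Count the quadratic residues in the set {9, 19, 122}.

(9/223) = +1 → QR.
(19/223) = +1 → QR.
(122/223) = -1 → non-residue.
Total quadratic residues among the 3: 2.

2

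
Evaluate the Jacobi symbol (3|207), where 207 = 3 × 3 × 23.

Reciprocity: 3 ≡ 3 and 207 ≡ 3 (mod 4), so (3/207) = −(207/3).
Reduce top mod 3: now compute (0/3).
Top reduces to 0: gcd > 1, so the symbol is 0.

0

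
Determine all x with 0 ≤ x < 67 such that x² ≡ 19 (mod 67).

32, 35

Since 67 ≡ 3 (mod 4), a square root of 19 is 19^((67+1)/4) = 19^17 mod 67.
Repeated squaring: 19^2≡26, 19^4≡6, 19^8≡36, 19^16≡23 (mod 67).
19^17 = 19^(16+1) ≡ 35 (mod 67).
Check: 35² = 1225 ≡ 19 (mod 67). The two roots are 32 and 35.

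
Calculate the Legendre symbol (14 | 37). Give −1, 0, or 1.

-1

Pull out 2: since 37 ≡ 5 (mod 8), (2/37) = -1.
Reciprocity: 7 ≡ 3 and 37 ≡ 1 (mod 4), so (7/37) = +(37/7).
Reduce top mod 7: now compute (2/7).
Pull out 2: since 7 ≡ 7 (mod 8), (2/7) = +1.
Reached (1/7) = 1. Collecting the sign flips along the way, the symbol is -1.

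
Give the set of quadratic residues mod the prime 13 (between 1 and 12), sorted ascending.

1,3,4,9,10,12

Square k = 1,…,6 (k and 13−k give the same square):
1²=1, 2²=4, 3²=9, 4²≡3, 5²≡12, 6²≡10 (mod 13).
So the quadratic residues mod 13 are {1, 3, 4, 9, 10, 12}.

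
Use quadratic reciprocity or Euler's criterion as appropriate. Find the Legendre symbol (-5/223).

First reduce: -5 ≡ 218 (mod 223).
Pull out 2: since 223 ≡ 7 (mod 8), (2/223) = +1.
Reciprocity: 109 ≡ 1 and 223 ≡ 3 (mod 4), so (109/223) = +(223/109).
Reduce top mod 109: now compute (5/109).
Reciprocity: 5 ≡ 1 and 109 ≡ 1 (mod 4), so (5/109) = +(109/5).
Reduce top mod 5: now compute (4/5).
Pull out 2^2: since 5 ≡ 5 (mod 8), (2/5) = -1, so (2/5)^2 = +1.
Reached (1/5) = 1. Collecting the sign flips along the way, the symbol is +1.

1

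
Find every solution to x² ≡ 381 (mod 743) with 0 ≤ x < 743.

64, 679

Since 743 ≡ 3 (mod 4), a square root of 381 is 381^((743+1)/4) = 381^186 mod 743.
Repeated squaring: 381^2≡276, 381^4≡390, 381^8≡528, 381^16≡159, 381^32≡19, 381^64≡361, 381^128≡296 (mod 743).
381^186 = 381^(128+32+16+8+2) ≡ 64 (mod 743).
Check: 64² = 4096 ≡ 381 (mod 743). The two roots are 64 and 679.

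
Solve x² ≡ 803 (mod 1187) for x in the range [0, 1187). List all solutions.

571, 616

Since 1187 ≡ 3 (mod 4), a square root of 803 is 803^((1187+1)/4) = 803^297 mod 1187.
Repeated squaring: 803^2≡268, 803^4≡604, 803^8≡407, 803^16≡656, 803^32≡642, 803^64≡275, 803^128≡844, 803^256≡136 (mod 1187).
803^297 = 803^(256+32+8+1) ≡ 616 (mod 1187).
Check: 616² = 379456 ≡ 803 (mod 1187). The two roots are 571 and 616.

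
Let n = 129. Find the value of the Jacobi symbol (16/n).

Pull out 2^4: since 129 ≡ 1 (mod 8), (2/129) = +1, so (2/129)^4 = +1.
Reached (1/129) = 1. Collecting the sign flips along the way, the symbol is +1.

1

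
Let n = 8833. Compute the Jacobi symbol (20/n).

-1

Pull out 2^2: since 8833 ≡ 1 (mod 8), (2/8833) = +1, so (2/8833)^2 = +1.
Reciprocity: 5 ≡ 1 and 8833 ≡ 1 (mod 4), so (5/8833) = +(8833/5).
Reduce top mod 5: now compute (3/5).
Reciprocity: 3 ≡ 3 and 5 ≡ 1 (mod 4), so (3/5) = +(5/3).
Reduce top mod 3: now compute (2/3).
Pull out 2: since 3 ≡ 3 (mod 8), (2/3) = -1.
Reached (1/3) = 1. Collecting the sign flips along the way, the symbol is -1.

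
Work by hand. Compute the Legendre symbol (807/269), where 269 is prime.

0

First reduce: 807 ≡ 0 (mod 269).
Top reduces to 0: gcd > 1, so the symbol is 0.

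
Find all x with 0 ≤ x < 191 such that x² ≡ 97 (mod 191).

Since 191 ≡ 3 (mod 4), a square root of 97 is 97^((191+1)/4) = 97^48 mod 191.
Repeated squaring: 97^2≡50, 97^4≡17, 97^8≡98, 97^16≡54, 97^32≡51 (mod 191).
97^48 = 97^(32+16) ≡ 80 (mod 191).
Check: 80² = 6400 ≡ 97 (mod 191). The two roots are 80 and 111.

80, 111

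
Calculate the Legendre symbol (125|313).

-1

Euler's criterion: (125/313) ≡ 125^156 (mod 313).
125^2 ≡ 288 (mod 313)
125^4 ≡ 312 (mod 313)
125^8 ≡ 1 (mod 313)
125^16 ≡ 1 (mod 313)
125^32 ≡ 1 (mod 313)
125^64 ≡ 1 (mod 313)
125^128 ≡ 1 (mod 313)
125^156 = 125^(128+16+8+4) ≡ 312 (mod 313).
Result is 312 ≡ −1, so (125/313) = −1.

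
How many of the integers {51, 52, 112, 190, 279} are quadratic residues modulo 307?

(51/307) = -1 → non-residue.
(52/307) = -1 → non-residue.
(112/307) = +1 → QR.
(190/307) = +1 → QR.
(279/307) = -1 → non-residue.
Total quadratic residues among the 5: 2.

2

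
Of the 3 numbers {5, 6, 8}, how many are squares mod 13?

(5/13) = -1 → non-residue.
(6/13) = -1 → non-residue.
(8/13) = -1 → non-residue.
Total quadratic residues among the 3: 0.

0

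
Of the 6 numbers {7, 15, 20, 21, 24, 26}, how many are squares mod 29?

(7/29) = +1 → QR.
(15/29) = -1 → non-residue.
(20/29) = +1 → QR.
(21/29) = -1 → non-residue.
(24/29) = +1 → QR.
(26/29) = -1 → non-residue.
Total quadratic residues among the 6: 3.

3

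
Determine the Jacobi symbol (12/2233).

Pull out 2^2: since 2233 ≡ 1 (mod 8), (2/2233) = +1, so (2/2233)^2 = +1.
Reciprocity: 3 ≡ 3 and 2233 ≡ 1 (mod 4), so (3/2233) = +(2233/3).
Reduce top mod 3: now compute (1/3).
Reached (1/3) = 1. Collecting the sign flips along the way, the symbol is +1.

1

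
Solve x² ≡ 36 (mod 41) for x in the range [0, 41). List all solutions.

41 ≡ 1 (mod 4), so we find a root by search.
Trying successive values, 6² = 36 ≡ 36 (mod 41). The other root is 41 − 6 = 35.

6, 35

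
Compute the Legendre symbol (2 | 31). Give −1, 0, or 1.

Pull out 2: since 31 ≡ 7 (mod 8), (2/31) = +1.
Reached (1/31) = 1. Collecting the sign flips along the way, the symbol is +1.

1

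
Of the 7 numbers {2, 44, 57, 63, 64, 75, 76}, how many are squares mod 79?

4

(2/79) = +1 → QR.
(44/79) = +1 → QR.
(57/79) = -1 → non-residue.
(63/79) = -1 → non-residue.
(64/79) = +1 → QR.
(75/79) = -1 → non-residue.
(76/79) = +1 → QR.
Total quadratic residues among the 7: 4.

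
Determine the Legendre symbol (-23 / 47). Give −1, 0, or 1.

Euler's criterion: (-23/47) ≡ 24^23 (mod 47).
24^2 ≡ 12 (mod 47)
24^4 ≡ 3 (mod 47)
24^8 ≡ 9 (mod 47)
24^16 ≡ 34 (mod 47)
24^23 = 24^(16+4+2+1) ≡ 1 (mod 47).
Result is 1, so (-23/47) = 1.

1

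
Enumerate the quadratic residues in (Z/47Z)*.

1 2 3 4 6 7 8 9 12 14 16 17 18 21 24 25 27 28 32 34 36 37 42

Square k = 1,…,23 (k and 47−k give the same square):
1²=1, 2²=4, 3²=9, 4²=16, 5²=25, 6²=36, 7²≡2, 8²≡17, 9²≡34, 10²≡6, 11²≡27, 12²≡3, 13²≡28, 14²≡8, 15²≡37, 16²≡21, 17²≡7, 18²≡42, 19²≡32, 20²≡24, 21²≡18, 22²≡14, 23²≡12 (mod 47).
So the quadratic residues mod 47 are {1, 2, 3, 4, 6, 7, 8, 9, 12, 14, 16, 17, 18, 21, 24, 25, 27, 28, 32, 34, 36, 37, 42}.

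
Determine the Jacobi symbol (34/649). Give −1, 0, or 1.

Pull out 2: since 649 ≡ 1 (mod 8), (2/649) = +1.
Reciprocity: 17 ≡ 1 and 649 ≡ 1 (mod 4), so (17/649) = +(649/17).
Reduce top mod 17: now compute (3/17).
Reciprocity: 3 ≡ 3 and 17 ≡ 1 (mod 4), so (3/17) = +(17/3).
Reduce top mod 3: now compute (2/3).
Pull out 2: since 3 ≡ 3 (mod 8), (2/3) = -1.
Reached (1/3) = 1. Collecting the sign flips along the way, the symbol is -1.

-1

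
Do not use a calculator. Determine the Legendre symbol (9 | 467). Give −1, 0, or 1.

Euler's criterion: (9/467) ≡ 9^233 (mod 467).
9^2 ≡ 81 (mod 467)
9^4 ≡ 23 (mod 467)
9^8 ≡ 62 (mod 467)
9^16 ≡ 108 (mod 467)
9^32 ≡ 456 (mod 467)
9^64 ≡ 121 (mod 467)
9^128 ≡ 164 (mod 467)
9^233 = 9^(128+64+32+8+1) ≡ 1 (mod 467).
Result is 1, so (9/467) = 1.

1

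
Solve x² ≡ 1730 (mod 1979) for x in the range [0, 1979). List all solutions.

884, 1095

Since 1979 ≡ 3 (mod 4), a square root of 1730 is 1730^((1979+1)/4) = 1730^495 mod 1979.
Repeated squaring: 1730^2≡652, 1730^4≡1598, 1730^8≡694, 1730^16≡739, 1730^32≡1896, 1730^64≡952, 1730^128≡1901, 1730^256≡147 (mod 1979).
1730^495 = 1730^(256+128+64+32+8+4+2+1) ≡ 1095 (mod 1979).
Check: 1095² = 1199025 ≡ 1730 (mod 1979). The two roots are 884 and 1095.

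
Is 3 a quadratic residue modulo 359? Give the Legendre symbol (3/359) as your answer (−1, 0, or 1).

Reciprocity: 3 ≡ 3 and 359 ≡ 3 (mod 4), so (3/359) = −(359/3).
Reduce top mod 3: now compute (2/3).
Pull out 2: since 3 ≡ 3 (mod 8), (2/3) = -1.
Reached (1/3) = 1. Collecting the sign flips along the way, the symbol is +1.

1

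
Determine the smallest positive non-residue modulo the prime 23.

(2/23) = +1, so 2 is a residue.
(3/23) = +1, so 3 is a residue.
(4/23) = +1, so 4 is a residue.
(5/23) = −1, so 5 is the smallest positive non-residue mod 23.

5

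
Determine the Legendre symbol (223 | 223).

0

First reduce: 223 ≡ 0 (mod 223).
Top reduces to 0: gcd > 1, so the symbol is 0.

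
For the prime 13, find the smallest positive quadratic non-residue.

2

(2/13) = −1, so 2 is the smallest positive non-residue mod 13.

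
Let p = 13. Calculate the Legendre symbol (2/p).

-1

Euler's criterion: (2/13) ≡ 2^6 (mod 13).
2^2 ≡ 4 (mod 13)
2^4 ≡ 3 (mod 13)
2^6 = 2^(4+2) ≡ 12 (mod 13).
Result is 12 ≡ −1, so (2/13) = −1.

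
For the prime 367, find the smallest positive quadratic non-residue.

(2/367) = +1, so 2 is a residue.
(3/367) = −1, so 3 is the smallest positive non-residue mod 367.

3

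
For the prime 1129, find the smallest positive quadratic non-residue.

(2/1129) = +1, so 2 is a residue.
(3/1129) = +1, so 3 is a residue.
(4/1129) = +1, so 4 is a residue.
(5/1129) = +1, so 5 is a residue.
(6/1129) = +1, so 6 is a residue.
(7/1129) = +1, so 7 is a residue.
(8/1129) = +1, so 8 is a residue.
(9/1129) = +1, so 9 is a residue.
(10/1129) = +1, so 10 is a residue.
(11/1129) = −1, so 11 is the smallest positive non-residue mod 1129.

11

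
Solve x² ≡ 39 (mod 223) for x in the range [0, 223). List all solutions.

40, 183

Since 223 ≡ 3 (mod 4), a square root of 39 is 39^((223+1)/4) = 39^56 mod 223.
Repeated squaring: 39^2≡183, 39^4≡39, 39^8≡183, 39^16≡39, 39^32≡183 (mod 223).
39^56 = 39^(32+16+8) ≡ 183 (mod 223).
Check: 183² = 33489 ≡ 39 (mod 223). The two roots are 40 and 183.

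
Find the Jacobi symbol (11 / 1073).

Reciprocity: 11 ≡ 3 and 1073 ≡ 1 (mod 4), so (11/1073) = +(1073/11).
Reduce top mod 11: now compute (6/11).
Pull out 2: since 11 ≡ 3 (mod 8), (2/11) = -1.
Reciprocity: 3 ≡ 3 and 11 ≡ 3 (mod 4), so (3/11) = −(11/3).
Reduce top mod 3: now compute (2/3).
Pull out 2: since 3 ≡ 3 (mod 8), (2/3) = -1.
Reached (1/3) = 1. Collecting the sign flips along the way, the symbol is -1.

-1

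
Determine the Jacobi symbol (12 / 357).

Pull out 2^2: since 357 ≡ 5 (mod 8), (2/357) = -1, so (2/357)^2 = +1.
Reciprocity: 3 ≡ 3 and 357 ≡ 1 (mod 4), so (3/357) = +(357/3).
Reduce top mod 3: now compute (0/3).
Top reduces to 0: gcd > 1, so the symbol is 0.

0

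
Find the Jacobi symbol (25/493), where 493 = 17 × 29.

1

Reciprocity: 25 ≡ 1 and 493 ≡ 1 (mod 4), so (25/493) = +(493/25).
Reduce top mod 25: now compute (18/25).
Pull out 2: since 25 ≡ 1 (mod 8), (2/25) = +1.
Reciprocity: 9 ≡ 1 and 25 ≡ 1 (mod 4), so (9/25) = +(25/9).
Reduce top mod 9: now compute (7/9).
Reciprocity: 7 ≡ 3 and 9 ≡ 1 (mod 4), so (7/9) = +(9/7).
Reduce top mod 7: now compute (2/7).
Pull out 2: since 7 ≡ 7 (mod 8), (2/7) = +1.
Reached (1/7) = 1. Collecting the sign flips along the way, the symbol is +1.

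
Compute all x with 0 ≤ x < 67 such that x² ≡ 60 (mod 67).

Since 67 ≡ 3 (mod 4), a square root of 60 is 60^((67+1)/4) = 60^17 mod 67.
Repeated squaring: 60^2≡49, 60^4≡56, 60^8≡54, 60^16≡35 (mod 67).
60^17 = 60^(16+1) ≡ 23 (mod 67).
Check: 23² = 529 ≡ 60 (mod 67). The two roots are 23 and 44.

23, 44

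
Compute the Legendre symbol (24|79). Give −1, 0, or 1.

-1

Euler's criterion: (24/79) ≡ 24^39 (mod 79).
24^2 ≡ 23 (mod 79)
24^4 ≡ 55 (mod 79)
24^8 ≡ 23 (mod 79)
24^16 ≡ 55 (mod 79)
24^32 ≡ 23 (mod 79)
24^39 = 24^(32+4+2+1) ≡ 78 (mod 79).
Result is 78 ≡ −1, so (24/79) = −1.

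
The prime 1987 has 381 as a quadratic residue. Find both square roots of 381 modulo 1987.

905, 1082

Since 1987 ≡ 3 (mod 4), a square root of 381 is 381^((1987+1)/4) = 381^497 mod 1987.
Repeated squaring: 381^2≡110, 381^4≡178, 381^8≡1879, 381^16≡1729, 381^32≡993, 381^64≡497, 381^128≡621, 381^256≡163 (mod 1987).
381^497 = 381^(256+128+64+32+16+1) ≡ 1082 (mod 1987).
Check: 1082² = 1170724 ≡ 381 (mod 1987). The two roots are 905 and 1082.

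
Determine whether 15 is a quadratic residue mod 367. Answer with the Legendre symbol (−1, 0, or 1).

Euler's criterion: (15/367) ≡ 15^183 (mod 367).
15^2 ≡ 225 (mod 367)
15^4 ≡ 346 (mod 367)
15^8 ≡ 74 (mod 367)
15^16 ≡ 338 (mod 367)
15^32 ≡ 107 (mod 367)
15^64 ≡ 72 (mod 367)
15^128 ≡ 46 (mod 367)
15^183 = 15^(128+32+16+4+2+1) ≡ 1 (mod 367).
Result is 1, so (15/367) = 1.

1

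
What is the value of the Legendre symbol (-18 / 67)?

1

First reduce: -18 ≡ 49 (mod 67).
Reciprocity: 49 ≡ 1 and 67 ≡ 3 (mod 4), so (49/67) = +(67/49).
Reduce top mod 49: now compute (18/49).
Pull out 2: since 49 ≡ 1 (mod 8), (2/49) = +1.
Reciprocity: 9 ≡ 1 and 49 ≡ 1 (mod 4), so (9/49) = +(49/9).
Reduce top mod 9: now compute (4/9).
Pull out 2^2: since 9 ≡ 1 (mod 8), (2/9) = +1, so (2/9)^2 = +1.
Reached (1/9) = 1. Collecting the sign flips along the way, the symbol is +1.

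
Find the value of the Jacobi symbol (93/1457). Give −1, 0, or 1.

Reciprocity: 93 ≡ 1 and 1457 ≡ 1 (mod 4), so (93/1457) = +(1457/93).
Reduce top mod 93: now compute (62/93).
Pull out 2: since 93 ≡ 5 (mod 8), (2/93) = -1.
Reciprocity: 31 ≡ 3 and 93 ≡ 1 (mod 4), so (31/93) = +(93/31).
Reduce top mod 31: now compute (0/31).
Top reduces to 0: gcd > 1, so the symbol is 0.

0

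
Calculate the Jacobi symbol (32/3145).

Pull out 2^5: since 3145 ≡ 1 (mod 8), (2/3145) = +1, so (2/3145)^5 = +1.
Reached (1/3145) = 1. Collecting the sign flips along the way, the symbol is +1.

1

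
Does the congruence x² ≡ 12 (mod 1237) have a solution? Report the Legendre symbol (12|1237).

1

Pull out 2^2: since 1237 ≡ 5 (mod 8), (2/1237) = -1, so (2/1237)^2 = +1.
Reciprocity: 3 ≡ 3 and 1237 ≡ 1 (mod 4), so (3/1237) = +(1237/3).
Reduce top mod 3: now compute (1/3).
Reached (1/3) = 1. Collecting the sign flips along the way, the symbol is +1.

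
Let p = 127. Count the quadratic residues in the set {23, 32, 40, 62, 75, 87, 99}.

4

(23/127) = -1 → non-residue.
(32/127) = +1 → QR.
(40/127) = -1 → non-residue.
(62/127) = +1 → QR.
(75/127) = -1 → non-residue.
(87/127) = +1 → QR.
(99/127) = +1 → QR.
Total quadratic residues among the 7: 4.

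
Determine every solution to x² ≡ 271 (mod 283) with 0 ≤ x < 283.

Since 283 ≡ 3 (mod 4), a square root of 271 is 271^((283+1)/4) = 271^71 mod 283.
Repeated squaring: 271^2≡144, 271^4≡77, 271^8≡269, 271^16≡196, 271^32≡211, 271^64≡90 (mod 283).
271^71 = 271^(64+4+2+1) ≡ 105 (mod 283).
Check: 105² = 11025 ≡ 271 (mod 283). The two roots are 105 and 178.

105, 178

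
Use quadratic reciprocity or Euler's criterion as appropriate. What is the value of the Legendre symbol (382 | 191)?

First reduce: 382 ≡ 0 (mod 191).
Top reduces to 0: gcd > 1, so the symbol is 0.

0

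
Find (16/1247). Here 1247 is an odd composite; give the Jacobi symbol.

1

Pull out 2^4: since 1247 ≡ 7 (mod 8), (2/1247) = +1, so (2/1247)^4 = +1.
Reached (1/1247) = 1. Collecting the sign flips along the way, the symbol is +1.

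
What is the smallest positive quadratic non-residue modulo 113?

(2/113) = +1, so 2 is a residue.
(3/113) = −1, so 3 is the smallest positive non-residue mod 113.

3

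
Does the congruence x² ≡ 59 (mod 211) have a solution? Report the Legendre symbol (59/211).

1

Euler's criterion: (59/211) ≡ 59^105 (mod 211).
59^2 ≡ 105 (mod 211)
59^4 ≡ 53 (mod 211)
59^8 ≡ 66 (mod 211)
59^16 ≡ 136 (mod 211)
59^32 ≡ 139 (mod 211)
59^64 ≡ 120 (mod 211)
59^105 = 59^(64+32+8+1) ≡ 1 (mod 211).
Result is 1, so (59/211) = 1.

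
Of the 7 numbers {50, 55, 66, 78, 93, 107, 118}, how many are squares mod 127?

(50/127) = +1 → QR.
(55/127) = -1 → non-residue.
(66/127) = -1 → non-residue.
(78/127) = -1 → non-residue.
(93/127) = -1 → non-residue.
(107/127) = +1 → QR.
(118/127) = -1 → non-residue.
Total quadratic residues among the 7: 2.

2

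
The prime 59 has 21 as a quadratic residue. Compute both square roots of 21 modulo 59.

27, 32

Since 59 ≡ 3 (mod 4), a square root of 21 is 21^((59+1)/4) = 21^15 mod 59.
Repeated squaring: 21^2≡28, 21^4≡17, 21^8≡53 (mod 59).
21^15 = 21^(8+4+2+1) ≡ 27 (mod 59).
Check: 27² = 729 ≡ 21 (mod 59). The two roots are 27 and 32.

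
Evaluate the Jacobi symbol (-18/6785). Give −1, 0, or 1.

First reduce: -18 ≡ 6767 (mod 6785).
Reciprocity: 6767 ≡ 3 and 6785 ≡ 1 (mod 4), so (6767/6785) = +(6785/6767).
Reduce top mod 6767: now compute (18/6767).
Pull out 2: since 6767 ≡ 7 (mod 8), (2/6767) = +1.
Reciprocity: 9 ≡ 1 and 6767 ≡ 3 (mod 4), so (9/6767) = +(6767/9).
Reduce top mod 9: now compute (8/9).
Pull out 2^3: since 9 ≡ 1 (mod 8), (2/9) = +1, so (2/9)^3 = +1.
Reached (1/9) = 1. Collecting the sign flips along the way, the symbol is +1.

1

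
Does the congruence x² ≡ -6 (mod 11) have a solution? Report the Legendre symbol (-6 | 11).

1

First reduce: -6 ≡ 5 (mod 11).
Reciprocity: 5 ≡ 1 and 11 ≡ 3 (mod 4), so (5/11) = +(11/5).
Reduce top mod 5: now compute (1/5).
Reached (1/5) = 1. Collecting the sign flips along the way, the symbol is +1.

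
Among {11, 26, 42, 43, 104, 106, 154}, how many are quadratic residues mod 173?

2

(11/173) = -1 → non-residue.
(26/173) = -1 → non-residue.
(42/173) = -1 → non-residue.
(43/173) = +1 → QR.
(104/173) = -1 → non-residue.
(106/173) = +1 → QR.
(154/173) = -1 → non-residue.
Total quadratic residues among the 7: 2.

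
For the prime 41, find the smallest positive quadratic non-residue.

3

(2/41) = +1, so 2 is a residue.
(3/41) = −1, so 3 is the smallest positive non-residue mod 41.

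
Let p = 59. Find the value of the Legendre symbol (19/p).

1

Euler's criterion: (19/59) ≡ 19^29 (mod 59).
19^2 ≡ 7 (mod 59)
19^4 ≡ 49 (mod 59)
19^8 ≡ 41 (mod 59)
19^16 ≡ 29 (mod 59)
19^29 = 19^(16+8+4+1) ≡ 1 (mod 59).
Result is 1, so (19/59) = 1.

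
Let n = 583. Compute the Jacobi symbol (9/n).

1

Reciprocity: 9 ≡ 1 and 583 ≡ 3 (mod 4), so (9/583) = +(583/9).
Reduce top mod 9: now compute (7/9).
Reciprocity: 7 ≡ 3 and 9 ≡ 1 (mod 4), so (7/9) = +(9/7).
Reduce top mod 7: now compute (2/7).
Pull out 2: since 7 ≡ 7 (mod 8), (2/7) = +1.
Reached (1/7) = 1. Collecting the sign flips along the way, the symbol is +1.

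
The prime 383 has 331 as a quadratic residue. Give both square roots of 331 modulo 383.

85, 298

Since 383 ≡ 3 (mod 4), a square root of 331 is 331^((383+1)/4) = 331^96 mod 383.
Repeated squaring: 331^2≡23, 331^4≡146, 331^8≡251, 331^16≡189, 331^32≡102, 331^64≡63 (mod 383).
331^96 = 331^(64+32) ≡ 298 (mod 383).
Check: 298² = 88804 ≡ 331 (mod 383). The two roots are 85 and 298.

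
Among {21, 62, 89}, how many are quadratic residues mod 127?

2

(21/127) = +1 → QR.
(62/127) = +1 → QR.
(89/127) = -1 → non-residue.
Total quadratic residues among the 3: 2.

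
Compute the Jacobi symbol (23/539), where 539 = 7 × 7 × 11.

Reciprocity: 23 ≡ 3 and 539 ≡ 3 (mod 4), so (23/539) = −(539/23).
Reduce top mod 23: now compute (10/23).
Pull out 2: since 23 ≡ 7 (mod 8), (2/23) = +1.
Reciprocity: 5 ≡ 1 and 23 ≡ 3 (mod 4), so (5/23) = +(23/5).
Reduce top mod 5: now compute (3/5).
Reciprocity: 3 ≡ 3 and 5 ≡ 1 (mod 4), so (3/5) = +(5/3).
Reduce top mod 3: now compute (2/3).
Pull out 2: since 3 ≡ 3 (mod 8), (2/3) = -1.
Reached (1/3) = 1. Collecting the sign flips along the way, the symbol is +1.

1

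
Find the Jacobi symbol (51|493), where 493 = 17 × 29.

Reciprocity: 51 ≡ 3 and 493 ≡ 1 (mod 4), so (51/493) = +(493/51).
Reduce top mod 51: now compute (34/51).
Pull out 2: since 51 ≡ 3 (mod 8), (2/51) = -1.
Reciprocity: 17 ≡ 1 and 51 ≡ 3 (mod 4), so (17/51) = +(51/17).
Reduce top mod 17: now compute (0/17).
Top reduces to 0: gcd > 1, so the symbol is 0.

0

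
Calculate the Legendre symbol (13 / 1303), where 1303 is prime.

Reciprocity: 13 ≡ 1 and 1303 ≡ 3 (mod 4), so (13/1303) = +(1303/13).
Reduce top mod 13: now compute (3/13).
Reciprocity: 3 ≡ 3 and 13 ≡ 1 (mod 4), so (3/13) = +(13/3).
Reduce top mod 3: now compute (1/3).
Reached (1/3) = 1. Collecting the sign flips along the way, the symbol is +1.

1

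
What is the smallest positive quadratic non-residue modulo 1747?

2

(2/1747) = −1, so 2 is the smallest positive non-residue mod 1747.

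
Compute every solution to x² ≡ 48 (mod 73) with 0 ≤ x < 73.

11, 62

73 ≡ 1 (mod 4), so we find a root by search.
Trying successive values, 11² = 121 ≡ 48 (mod 73). The other root is 73 − 11 = 62.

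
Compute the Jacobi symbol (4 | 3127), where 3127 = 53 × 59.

Pull out 2^2: since 3127 ≡ 7 (mod 8), (2/3127) = +1, so (2/3127)^2 = +1.
Reached (1/3127) = 1. Collecting the sign flips along the way, the symbol is +1.

1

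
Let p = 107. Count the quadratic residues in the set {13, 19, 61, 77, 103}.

3

(13/107) = +1 → QR.
(19/107) = +1 → QR.
(61/107) = +1 → QR.
(77/107) = -1 → non-residue.
(103/107) = -1 → non-residue.
Total quadratic residues among the 5: 3.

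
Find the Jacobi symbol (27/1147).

Reciprocity: 27 ≡ 3 and 1147 ≡ 3 (mod 4), so (27/1147) = −(1147/27).
Reduce top mod 27: now compute (13/27).
Reciprocity: 13 ≡ 1 and 27 ≡ 3 (mod 4), so (13/27) = +(27/13).
Reduce top mod 13: now compute (1/13).
Reached (1/13) = 1. Collecting the sign flips along the way, the symbol is -1.

-1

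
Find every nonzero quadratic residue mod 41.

Square k = 1,…,20 (k and 41−k give the same square):
1²=1, 2²=4, 3²=9, 4²=16, 5²=25, 6²=36, 7²≡8, 8²≡23, 9²≡40, 10²≡18, 11²≡39, 12²≡21, 13²≡5, 14²≡32, 15²≡20, 16²≡10, 17²≡2, 18²≡37, 19²≡33, 20²≡31 (mod 41).
So the quadratic residues mod 41 are {1, 2, 4, 5, 8, 9, 10, 16, 18, 20, 21, 23, 25, 31, 32, 33, 36, 37, 39, 40}.

1,2,4,5,8,9,10,16,18,20,21,23,25,31,32,33,36,37,39,40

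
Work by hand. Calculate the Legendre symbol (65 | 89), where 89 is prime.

Reciprocity: 65 ≡ 1 and 89 ≡ 1 (mod 4), so (65/89) = +(89/65).
Reduce top mod 65: now compute (24/65).
Pull out 2^3: since 65 ≡ 1 (mod 8), (2/65) = +1, so (2/65)^3 = +1.
Reciprocity: 3 ≡ 3 and 65 ≡ 1 (mod 4), so (3/65) = +(65/3).
Reduce top mod 3: now compute (2/3).
Pull out 2: since 3 ≡ 3 (mod 8), (2/3) = -1.
Reached (1/3) = 1. Collecting the sign flips along the way, the symbol is -1.

-1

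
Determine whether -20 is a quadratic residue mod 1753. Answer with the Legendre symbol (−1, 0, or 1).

-1

First reduce: -20 ≡ 1733 (mod 1753).
Reciprocity: 1733 ≡ 1 and 1753 ≡ 1 (mod 4), so (1733/1753) = +(1753/1733).
Reduce top mod 1733: now compute (20/1733).
Pull out 2^2: since 1733 ≡ 5 (mod 8), (2/1733) = -1, so (2/1733)^2 = +1.
Reciprocity: 5 ≡ 1 and 1733 ≡ 1 (mod 4), so (5/1733) = +(1733/5).
Reduce top mod 5: now compute (3/5).
Reciprocity: 3 ≡ 3 and 5 ≡ 1 (mod 4), so (3/5) = +(5/3).
Reduce top mod 3: now compute (2/3).
Pull out 2: since 3 ≡ 3 (mod 8), (2/3) = -1.
Reached (1/3) = 1. Collecting the sign flips along the way, the symbol is -1.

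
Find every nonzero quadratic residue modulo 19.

1, 4, 5, 6, 7, 9, 11, 16, 17

Square k = 1,…,9 (k and 19−k give the same square):
1²=1, 2²=4, 3²=9, 4²=16, 5²≡6, 6²≡17, 7²≡11, 8²≡7, 9²≡5 (mod 19).
So the quadratic residues mod 19 are {1, 4, 5, 6, 7, 9, 11, 16, 17}.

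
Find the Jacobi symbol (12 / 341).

Pull out 2^2: since 341 ≡ 5 (mod 8), (2/341) = -1, so (2/341)^2 = +1.
Reciprocity: 3 ≡ 3 and 341 ≡ 1 (mod 4), so (3/341) = +(341/3).
Reduce top mod 3: now compute (2/3).
Pull out 2: since 3 ≡ 3 (mod 8), (2/3) = -1.
Reached (1/3) = 1. Collecting the sign flips along the way, the symbol is -1.

-1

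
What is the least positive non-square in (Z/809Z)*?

3

(2/809) = +1, so 2 is a residue.
(3/809) = −1, so 3 is the smallest positive non-residue mod 809.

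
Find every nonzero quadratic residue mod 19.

Square k = 1,…,9 (k and 19−k give the same square):
1²=1, 2²=4, 3²=9, 4²=16, 5²≡6, 6²≡17, 7²≡11, 8²≡7, 9²≡5 (mod 19).
So the quadratic residues mod 19 are {1, 4, 5, 6, 7, 9, 11, 16, 17}.

1,4,5,6,7,9,11,16,17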